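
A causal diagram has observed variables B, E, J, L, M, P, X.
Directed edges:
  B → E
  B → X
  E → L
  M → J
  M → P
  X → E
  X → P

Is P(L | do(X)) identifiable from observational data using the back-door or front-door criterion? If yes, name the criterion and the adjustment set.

desc(X)\{X}={E,L,P}; candidates ⊆ {B,J,M}.
size 0: {}; under {} X still reaches {B,E,L} ∋ L.
{B}: X⊥L given {B} in G with X→· removed — back-door holds.
P(L|do(X)) = Σ_{B} P(L|X,B)·P(B).

P(L|do(X)): backdoor, adjust for {B}.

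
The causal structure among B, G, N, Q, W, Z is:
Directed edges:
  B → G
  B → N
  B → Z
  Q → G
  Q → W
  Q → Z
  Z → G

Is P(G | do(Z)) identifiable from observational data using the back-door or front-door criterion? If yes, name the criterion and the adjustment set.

desc(Z)\{Z}={G}; candidates ⊆ {B,N,Q,W}.
size 0: {}; under {} Z still reaches {B,G,N,Q,W} ∋ G.
size 1: {B}, {N}, {Q} …(+1); under {B} Z still reaches {G,Q,W} ∋ G.
{B,Q}: Z⊥G given {B,Q} in G with Z→· removed — back-door holds.
P(G|do(Z)) = Σ_{B,Q} P(G|Z,B,Q)·P(B,Q).

P(G|do(Z)): backdoor, adjust for {B, Q}.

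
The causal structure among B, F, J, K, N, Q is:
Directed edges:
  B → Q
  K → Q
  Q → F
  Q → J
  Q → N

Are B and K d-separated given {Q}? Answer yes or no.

No — B and K are d-connected given {Q}.

Bayes-Ball from B | {Q} reaches {K}.
K ∈ reach(B|{Q}) ⇒ B ⊥̸ K | {Q}.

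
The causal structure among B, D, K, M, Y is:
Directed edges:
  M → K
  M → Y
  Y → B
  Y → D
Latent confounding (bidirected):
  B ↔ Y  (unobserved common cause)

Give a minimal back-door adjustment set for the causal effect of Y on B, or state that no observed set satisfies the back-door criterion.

Y→B: no observed back-door set.

desc(Y)\{Y}={B,D}; candidates ⊆ {K,M}.
Y↔B: latent back-door arc(s) into Y.
size 0: {}; under {} Y still reaches {B,K,M} ∋ B.
size 1: {K}, {M}; under {K} Y still reaches {B,M} ∋ B.
size 2: {K,M}; under {K,M} Y still reaches {B} ∋ B.
Y↔B cannot be blocked by any observed set — no back-door set.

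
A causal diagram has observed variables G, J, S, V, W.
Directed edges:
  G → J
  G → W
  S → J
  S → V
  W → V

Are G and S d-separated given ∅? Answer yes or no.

Yes — G ⊥ S | ∅.

Bayes-Ball from G | ∅ reaches {J,V,W}.
S ∉ reach(G|∅) ⇒ G ⊥ S | ∅.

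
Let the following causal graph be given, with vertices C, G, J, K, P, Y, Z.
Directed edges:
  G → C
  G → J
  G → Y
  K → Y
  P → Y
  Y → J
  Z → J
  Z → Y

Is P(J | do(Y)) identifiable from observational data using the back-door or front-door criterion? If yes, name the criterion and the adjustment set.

desc(Y)\{Y}={J}; candidates ⊆ {C,G,K,P,Z}.
size 0: {}; under {} Y still reaches {C,G,J,K,P,Z} ∋ J.
size 1: {C}, {G}, {K} …(+2); under {C} Y still reaches {G,J,K,P,Z} ∋ J.
{G,Z}: Y⊥J given {G,Z} in G with Y→· removed — back-door holds.
P(J|do(Y)) = Σ_{G,Z} P(J|Y,G,Z)·P(G,Z).

P(J|do(Y)): backdoor, adjust for {G, Z}.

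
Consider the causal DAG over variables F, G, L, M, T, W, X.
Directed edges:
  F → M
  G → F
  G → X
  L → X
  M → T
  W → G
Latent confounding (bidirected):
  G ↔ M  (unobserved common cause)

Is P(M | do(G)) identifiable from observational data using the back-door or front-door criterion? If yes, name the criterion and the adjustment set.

desc(G)\{G}={F,M,T,X}; candidates ⊆ {L,W}.
G↔M: latent back-door arc(s) into G.
size 0: {}; under {} G still reaches {M,T,W} ∋ M.
size 1: {L}, {W}; under {L} G still reaches {M,T,W} ∋ M.
size 2: {L,W}; under {L,W} G still reaches {M,T} ∋ M.
G↔M cannot be blocked by any observed set — no back-door set.
{F}: (i) intercepts every directed G→M path; (ii) no back-door G→{F}; (iii) {G} blocks every back-door {F}→M. Front-door holds.
P(M|do(G)) = Σ_{F} P(F|G) Σ_{G'} P(M|F,G')P(G').

P(M|do(G)): frontdoor, adjust for {F}.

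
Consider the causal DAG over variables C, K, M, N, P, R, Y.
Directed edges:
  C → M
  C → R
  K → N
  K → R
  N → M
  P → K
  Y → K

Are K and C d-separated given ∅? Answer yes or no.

Bayes-Ball from K | ∅ reaches {M,N,P,R,Y}.
C ∉ reach(K|∅) ⇒ K ⊥ C | ∅.

Yes — K ⊥ C | ∅.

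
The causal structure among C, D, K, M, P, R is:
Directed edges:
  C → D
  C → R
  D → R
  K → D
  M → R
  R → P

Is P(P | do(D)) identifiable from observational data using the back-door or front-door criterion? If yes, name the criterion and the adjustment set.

desc(D)\{D}={P,R}; candidates ⊆ {C,K,M}.
size 0: {}; under {} D still reaches {C,K,P,R} ∋ P.
{C}: D⊥P given {C} in G with D→· removed — back-door holds.
P(P|do(D)) = Σ_{C} P(P|D,C)·P(C).

P(P|do(D)): backdoor, adjust for {C}.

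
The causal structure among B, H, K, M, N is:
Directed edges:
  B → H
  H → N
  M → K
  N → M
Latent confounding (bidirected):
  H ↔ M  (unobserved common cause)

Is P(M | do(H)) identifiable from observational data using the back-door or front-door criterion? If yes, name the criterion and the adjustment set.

desc(H)\{H}={K,M,N}; candidates ⊆ {B}.
H↔M: latent back-door arc(s) into H.
size 0: {}; under {} H still reaches {B,K,M} ∋ M.
size 1: {B}; under {B} H still reaches {K,M} ∋ M.
H↔M cannot be blocked by any observed set — no back-door set.
{N}: (i) intercepts every directed H→M path; (ii) no back-door H→{N}; (iii) {H} blocks every back-door {N}→M. Front-door holds.
P(M|do(H)) = Σ_{N} P(N|H) Σ_{H'} P(M|N,H')P(H').

P(M|do(H)): frontdoor, adjust for {N}.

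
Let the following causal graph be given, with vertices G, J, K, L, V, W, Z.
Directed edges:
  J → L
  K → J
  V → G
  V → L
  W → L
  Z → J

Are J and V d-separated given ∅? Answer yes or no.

Bayes-Ball from J | ∅ reaches {K,L,Z}.
V ∉ reach(J|∅) ⇒ J ⊥ V | ∅.

Yes — J ⊥ V | ∅.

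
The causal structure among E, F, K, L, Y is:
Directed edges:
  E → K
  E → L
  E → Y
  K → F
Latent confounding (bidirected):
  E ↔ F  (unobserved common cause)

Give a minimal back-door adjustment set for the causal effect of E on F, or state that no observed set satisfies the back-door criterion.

E→F: no observed back-door set.

desc(E)\{E}={F,K,L,Y}; candidates ⊆ {—}.
E↔F: latent back-door arc(s) into E.
size 0: {}; under {} E still reaches {F} ∋ F.
E↔F cannot be blocked by any observed set — no back-door set.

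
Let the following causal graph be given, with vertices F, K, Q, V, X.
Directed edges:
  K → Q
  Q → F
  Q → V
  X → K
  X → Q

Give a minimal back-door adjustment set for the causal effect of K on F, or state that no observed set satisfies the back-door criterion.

desc(K)\{K}={F,Q,V}; candidates ⊆ {X}.
size 0: {}; under {} K still reaches {F,Q,V,X} ∋ F.
{X}: K⊥F given {X} in G with K→· removed — back-door holds.

K→F: minimal back-door set {X}.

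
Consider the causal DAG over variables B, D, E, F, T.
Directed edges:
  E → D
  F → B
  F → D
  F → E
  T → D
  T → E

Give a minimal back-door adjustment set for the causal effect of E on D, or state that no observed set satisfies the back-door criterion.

E→D: minimal back-door set {F, T}.

desc(E)\{E}={D}; candidates ⊆ {B,F,T}.
size 0: {}; under {} E still reaches {B,D,F,T} ∋ D.
size 1: {B}, {F}, {T}; under {B} E still reaches {D,F,T} ∋ D.
{F,T}: E⊥D given {F,T} in G with E→· removed — back-door holds.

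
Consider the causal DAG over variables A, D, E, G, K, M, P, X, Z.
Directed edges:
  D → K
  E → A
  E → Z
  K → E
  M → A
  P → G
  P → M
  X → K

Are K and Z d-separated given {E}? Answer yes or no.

Bayes-Ball from K | {E} reaches {D,X}.
Z ∉ reach(K|{E}) ⇒ K ⊥ Z | {E}.

Yes — K ⊥ Z | {E}.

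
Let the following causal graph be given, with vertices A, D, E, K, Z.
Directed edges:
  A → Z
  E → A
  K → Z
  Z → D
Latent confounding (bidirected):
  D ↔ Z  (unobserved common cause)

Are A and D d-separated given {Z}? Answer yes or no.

No — A and D are d-connected given {Z}.

Bayes-Ball from A | {Z} reaches {D,E,K}.
D ∈ reach(A|{Z}) ⇒ A ⊥̸ D | {Z}.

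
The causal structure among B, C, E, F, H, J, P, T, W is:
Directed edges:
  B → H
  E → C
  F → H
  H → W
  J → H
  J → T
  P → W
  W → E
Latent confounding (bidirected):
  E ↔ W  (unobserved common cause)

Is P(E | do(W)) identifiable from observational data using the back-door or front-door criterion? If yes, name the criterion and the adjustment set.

desc(W)\{W}={C,E}; candidates ⊆ {B,F,H,J,P,T}.
W↔E: latent back-door arc(s) into W.
size 0: {}; under {} W still reaches {B,C,E,F,H,J,P,T} ∋ E.
size 1: {B}, {F}, {H} …(+3); under {B} W still reaches {C,E,F,H,J,P,T} ∋ E.
size 2: {B,F}, {B,H}, {B,J} …(+12); under {B,F} W still reaches {C,E,H,J,P,T} ∋ E.
W↔E cannot be blocked by any observed set — no back-door set.
No mediator lies on a directed W→…→E path.
Neither criterion identifies P(E|do(W)) in this graph.

P(E|do(W)): not identifiable (no BD/FD set).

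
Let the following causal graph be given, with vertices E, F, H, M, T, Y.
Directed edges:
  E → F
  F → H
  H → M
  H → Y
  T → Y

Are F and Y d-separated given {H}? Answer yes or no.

Yes — F ⊥ Y | {H}.

Bayes-Ball from F | {H} reaches {E}.
Y ∉ reach(F|{H}) ⇒ F ⊥ Y | {H}.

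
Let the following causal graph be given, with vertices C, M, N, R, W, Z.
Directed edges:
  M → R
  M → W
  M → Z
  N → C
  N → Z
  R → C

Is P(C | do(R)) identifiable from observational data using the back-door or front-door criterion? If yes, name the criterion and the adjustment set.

P(C|do(R)): backdoor, adjust for ∅.

desc(R)\{R}={C}; candidates ⊆ {M,N,W,Z}.
∅: R⊥C given ∅ in G with R→· removed — back-door holds.
P(C|do(R)) = P(C|R) — no adjustment needed.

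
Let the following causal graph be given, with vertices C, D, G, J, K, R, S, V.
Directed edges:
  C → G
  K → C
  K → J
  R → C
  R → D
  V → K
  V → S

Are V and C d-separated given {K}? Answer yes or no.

Bayes-Ball from V | {K} reaches {S}.
C ∉ reach(V|{K}) ⇒ V ⊥ C | {K}.

Yes — V ⊥ C | {K}.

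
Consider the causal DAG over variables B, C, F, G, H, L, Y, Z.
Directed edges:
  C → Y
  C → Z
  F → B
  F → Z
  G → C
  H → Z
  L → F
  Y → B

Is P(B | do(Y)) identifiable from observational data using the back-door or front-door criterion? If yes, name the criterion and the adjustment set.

P(B|do(Y)): backdoor, adjust for ∅.

desc(Y)\{Y}={B}; candidates ⊆ {C,F,G,H,L,Z}.
∅: Y⊥B given ∅ in G with Y→· removed — back-door holds.
P(B|do(Y)) = P(B|Y) — no adjustment needed.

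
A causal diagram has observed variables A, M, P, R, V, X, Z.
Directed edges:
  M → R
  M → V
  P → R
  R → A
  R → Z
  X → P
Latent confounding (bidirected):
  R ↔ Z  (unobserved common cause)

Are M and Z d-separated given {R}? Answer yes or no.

No — M and Z are d-connected given {R}.

Bayes-Ball from M | {R} reaches {P,V,X,Z}.
Z ∈ reach(M|{R}) ⇒ M ⊥̸ Z | {R}.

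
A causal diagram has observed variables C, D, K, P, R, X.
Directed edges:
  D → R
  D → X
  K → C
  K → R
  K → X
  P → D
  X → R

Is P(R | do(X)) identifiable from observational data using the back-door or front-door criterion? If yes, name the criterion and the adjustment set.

desc(X)\{X}={R}; candidates ⊆ {C,D,K,P}.
size 0: {}; under {} X still reaches {C,D,K,P,R} ∋ R.
size 1: {C}, {D}, {K} …(+1); under {C} X still reaches {D,K,P,R} ∋ R.
{D,K}: X⊥R given {D,K} in G with X→· removed — back-door holds.
P(R|do(X)) = Σ_{D,K} P(R|X,D,K)·P(D,K).

P(R|do(X)): backdoor, adjust for {D, K}.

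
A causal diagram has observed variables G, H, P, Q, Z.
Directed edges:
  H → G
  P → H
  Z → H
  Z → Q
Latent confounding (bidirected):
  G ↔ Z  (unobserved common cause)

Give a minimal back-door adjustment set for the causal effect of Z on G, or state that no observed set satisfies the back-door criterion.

Z→G: no observed back-door set.

desc(Z)\{Z}={G,H,Q}; candidates ⊆ {P}.
Z↔G: latent back-door arc(s) into Z.
size 0: {}; under {} Z still reaches {G} ∋ G.
size 1: {P}; under {P} Z still reaches {G} ∋ G.
Z↔G cannot be blocked by any observed set — no back-door set.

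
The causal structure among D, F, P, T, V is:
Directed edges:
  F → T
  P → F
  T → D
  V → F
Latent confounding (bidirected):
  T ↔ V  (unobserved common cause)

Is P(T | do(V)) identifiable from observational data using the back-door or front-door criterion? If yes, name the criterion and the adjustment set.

desc(V)\{V}={D,F,T}; candidates ⊆ {P}.
V↔T: latent back-door arc(s) into V.
size 0: {}; under {} V still reaches {D,T} ∋ T.
size 1: {P}; under {P} V still reaches {D,T} ∋ T.
V↔T cannot be blocked by any observed set — no back-door set.
{F}: (i) intercepts every directed V→T path; (ii) no back-door V→{F}; (iii) {V} blocks every back-door {F}→T. Front-door holds.
P(T|do(V)) = Σ_{F} P(F|V) Σ_{V'} P(T|F,V')P(V').

P(T|do(V)): frontdoor, adjust for {F}.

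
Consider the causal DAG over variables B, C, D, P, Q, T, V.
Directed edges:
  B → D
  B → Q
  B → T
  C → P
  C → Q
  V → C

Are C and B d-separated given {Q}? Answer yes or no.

Bayes-Ball from C | {Q} reaches {B,D,P,T,V}.
B ∈ reach(C|{Q}) ⇒ C ⊥̸ B | {Q}.

No — C and B are d-connected given {Q}.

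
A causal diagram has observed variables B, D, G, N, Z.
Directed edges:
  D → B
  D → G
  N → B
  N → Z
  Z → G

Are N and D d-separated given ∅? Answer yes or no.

Bayes-Ball from N | ∅ reaches {B,G,Z}.
D ∉ reach(N|∅) ⇒ N ⊥ D | ∅.

Yes — N ⊥ D | ∅.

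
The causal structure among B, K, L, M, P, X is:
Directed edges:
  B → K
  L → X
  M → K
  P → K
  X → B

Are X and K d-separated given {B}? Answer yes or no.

Yes — X ⊥ K | {B}.

Bayes-Ball from X | {B} reaches {L}.
K ∉ reach(X|{B}) ⇒ X ⊥ K | {B}.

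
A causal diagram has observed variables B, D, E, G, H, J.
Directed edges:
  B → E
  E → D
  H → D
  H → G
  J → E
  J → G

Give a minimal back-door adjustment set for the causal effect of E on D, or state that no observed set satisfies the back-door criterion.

desc(E)\{E}={D}; candidates ⊆ {B,G,H,J}.
∅: E⊥D given ∅ in G with E→· removed — back-door holds.

E→D: minimal back-door set ∅.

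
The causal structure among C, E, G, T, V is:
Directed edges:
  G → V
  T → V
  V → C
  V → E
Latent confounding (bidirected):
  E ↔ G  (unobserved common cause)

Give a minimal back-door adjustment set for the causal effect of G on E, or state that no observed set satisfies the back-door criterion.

desc(G)\{G}={C,E,V}; candidates ⊆ {T}.
G↔E: latent back-door arc(s) into G.
size 0: {}; under {} G still reaches {E} ∋ E.
size 1: {T}; under {T} G still reaches {E} ∋ E.
G↔E cannot be blocked by any observed set — no back-door set.

G→E: no observed back-door set.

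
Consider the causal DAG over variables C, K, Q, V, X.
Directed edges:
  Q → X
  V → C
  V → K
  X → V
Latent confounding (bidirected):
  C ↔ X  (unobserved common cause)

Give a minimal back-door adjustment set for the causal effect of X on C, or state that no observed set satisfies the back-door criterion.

desc(X)\{X}={C,K,V}; candidates ⊆ {Q}.
X↔C: latent back-door arc(s) into X.
size 0: {}; under {} X still reaches {C,Q} ∋ C.
size 1: {Q}; under {Q} X still reaches {C} ∋ C.
X↔C cannot be blocked by any observed set — no back-door set.

X→C: no observed back-door set.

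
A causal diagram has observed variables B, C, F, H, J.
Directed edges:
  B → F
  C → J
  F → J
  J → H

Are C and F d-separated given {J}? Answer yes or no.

No — C and F are d-connected given {J}.

Bayes-Ball from C | {J} reaches {B,F}.
F ∈ reach(C|{J}) ⇒ C ⊥̸ F | {J}.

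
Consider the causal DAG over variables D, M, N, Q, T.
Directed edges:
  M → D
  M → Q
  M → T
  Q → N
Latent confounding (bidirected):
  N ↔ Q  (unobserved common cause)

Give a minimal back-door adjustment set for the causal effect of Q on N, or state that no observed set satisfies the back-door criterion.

desc(Q)\{Q}={N}; candidates ⊆ {D,M,T}.
Q↔N: latent back-door arc(s) into Q.
size 0: {}; under {} Q still reaches {D,M,N,T} ∋ N.
size 1: {D}, {M}, {T}; under {D} Q still reaches {M,N,T} ∋ N.
size 2: {D,M}, {D,T}, {M,T}; under {D,M} Q still reaches {N} ∋ N.
Q↔N cannot be blocked by any observed set — no back-door set.

Q→N: no observed back-door set.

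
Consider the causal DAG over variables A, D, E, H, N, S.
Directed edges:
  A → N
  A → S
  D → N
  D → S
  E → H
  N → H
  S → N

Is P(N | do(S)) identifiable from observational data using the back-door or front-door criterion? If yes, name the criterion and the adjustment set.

desc(S)\{S}={H,N}; candidates ⊆ {A,D,E}.
size 0: {}; under {} S still reaches {A,D,H,N} ∋ N.
size 1: {A}, {D}, {E}; under {A} S still reaches {D,H,N} ∋ N.
{A,D}: S⊥N given {A,D} in G with S→· removed — back-door holds.
P(N|do(S)) = Σ_{A,D} P(N|S,A,D)·P(A,D).

P(N|do(S)): backdoor, adjust for {A, D}.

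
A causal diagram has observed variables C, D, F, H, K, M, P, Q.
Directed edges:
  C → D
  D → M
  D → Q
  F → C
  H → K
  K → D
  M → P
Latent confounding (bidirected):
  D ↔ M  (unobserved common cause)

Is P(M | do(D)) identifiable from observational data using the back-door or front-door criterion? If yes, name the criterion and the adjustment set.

desc(D)\{D}={M,P,Q}; candidates ⊆ {C,F,H,K}.
D↔M: latent back-door arc(s) into D.
size 0: {}; under {} D still reaches {C,F,H,K,M,P} ∋ M.
size 1: {C}, {F}, {H} …(+1); under {C} D still reaches {H,K,M,P} ∋ M.
size 2: {C,F}, {C,H}, {C,K} …(+3); under {C,F} D still reaches {H,K,M,P} ∋ M.
D↔M cannot be blocked by any observed set — no back-door set.
No mediator lies on a directed D→…→M path.
Neither criterion identifies P(M|do(D)) in this graph.

P(M|do(D)): not identifiable (no BD/FD set).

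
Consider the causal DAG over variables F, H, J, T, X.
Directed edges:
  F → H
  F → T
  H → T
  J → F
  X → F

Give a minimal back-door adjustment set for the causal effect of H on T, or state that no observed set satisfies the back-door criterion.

desc(H)\{H}={T}; candidates ⊆ {F,J,X}.
size 0: {}; under {} H still reaches {F,J,T,X} ∋ T.
{F}: H⊥T given {F} in G with H→· removed — back-door holds.

H→T: minimal back-door set {F}.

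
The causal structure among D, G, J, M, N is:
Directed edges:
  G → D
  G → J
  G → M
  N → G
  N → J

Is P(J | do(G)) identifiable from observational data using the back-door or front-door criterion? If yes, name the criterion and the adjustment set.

desc(G)\{G}={D,J,M}; candidates ⊆ {N}.
size 0: {}; under {} G still reaches {J,N} ∋ J.
{N}: G⊥J given {N} in G with G→· removed — back-door holds.
P(J|do(G)) = Σ_{N} P(J|G,N)·P(N).

P(J|do(G)): backdoor, adjust for {N}.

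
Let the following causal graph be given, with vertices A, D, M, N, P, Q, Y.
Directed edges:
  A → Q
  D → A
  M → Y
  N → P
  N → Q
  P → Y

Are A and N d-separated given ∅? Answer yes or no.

Bayes-Ball from A | ∅ reaches {D,Q}.
N ∉ reach(A|∅) ⇒ A ⊥ N | ∅.

Yes — A ⊥ N | ∅.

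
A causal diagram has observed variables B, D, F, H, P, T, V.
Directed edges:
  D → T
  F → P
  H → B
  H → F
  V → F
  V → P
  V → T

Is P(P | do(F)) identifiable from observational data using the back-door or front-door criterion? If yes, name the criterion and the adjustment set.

P(P|do(F)): backdoor, adjust for {V}.

desc(F)\{F}={P}; candidates ⊆ {B,D,H,T,V}.
size 0: {}; under {} F still reaches {B,H,P,T,V} ∋ P.
{V}: F⊥P given {V} in G with F→· removed — back-door holds.
P(P|do(F)) = Σ_{V} P(P|F,V)·P(V).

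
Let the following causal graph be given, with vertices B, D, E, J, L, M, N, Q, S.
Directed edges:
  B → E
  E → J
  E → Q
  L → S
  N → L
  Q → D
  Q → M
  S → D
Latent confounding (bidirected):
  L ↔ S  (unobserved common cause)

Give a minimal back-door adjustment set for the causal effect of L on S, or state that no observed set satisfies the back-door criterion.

L→S: no observed back-door set.

desc(L)\{L}={D,S}; candidates ⊆ {B,E,J,M,N,Q}.
L↔S: latent back-door arc(s) into L.
size 0: {}; under {} L still reaches {D,N,S} ∋ S.
size 1: {B}, {E}, {J} …(+3); under {B} L still reaches {D,N,S} ∋ S.
size 2: {B,E}, {B,J}, {B,M} …(+12); under {B,E} L still reaches {D,N,S} ∋ S.
L↔S cannot be blocked by any observed set — no back-door set.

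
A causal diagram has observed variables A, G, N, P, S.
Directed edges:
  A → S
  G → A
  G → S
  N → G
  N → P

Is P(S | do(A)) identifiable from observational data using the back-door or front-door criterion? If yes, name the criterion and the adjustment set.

desc(A)\{A}={S}; candidates ⊆ {G,N,P}.
size 0: {}; under {} A still reaches {G,N,P,S} ∋ S.
{G}: A⊥S given {G} in G with A→· removed — back-door holds.
P(S|do(A)) = Σ_{G} P(S|A,G)·P(G).

P(S|do(A)): backdoor, adjust for {G}.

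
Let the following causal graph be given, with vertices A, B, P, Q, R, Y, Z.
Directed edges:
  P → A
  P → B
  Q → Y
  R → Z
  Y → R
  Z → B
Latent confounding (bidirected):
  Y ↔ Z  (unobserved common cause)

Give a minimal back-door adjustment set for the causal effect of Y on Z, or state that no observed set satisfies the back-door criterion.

Y→Z: no observed back-door set.

desc(Y)\{Y}={B,R,Z}; candidates ⊆ {A,P,Q}.
Y↔Z: latent back-door arc(s) into Y.
size 0: {}; under {} Y still reaches {B,Q,Z} ∋ Z.
size 1: {A}, {P}, {Q}; under {A} Y still reaches {B,Q,Z} ∋ Z.
size 2: {A,P}, {A,Q}, {P,Q}; under {A,P} Y still reaches {B,Q,Z} ∋ Z.
Y↔Z cannot be blocked by any observed set — no back-door set.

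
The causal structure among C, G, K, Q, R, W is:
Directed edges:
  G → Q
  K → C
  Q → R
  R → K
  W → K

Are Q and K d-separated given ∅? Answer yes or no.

No — Q and K are d-connected given ∅.

Bayes-Ball from Q | ∅ reaches {C,G,K,R}.
K ∈ reach(Q|∅) ⇒ Q ⊥̸ K | ∅.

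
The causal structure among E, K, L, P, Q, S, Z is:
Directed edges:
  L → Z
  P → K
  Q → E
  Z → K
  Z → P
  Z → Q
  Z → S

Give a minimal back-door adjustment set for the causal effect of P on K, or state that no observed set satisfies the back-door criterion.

P→K: minimal back-door set {Z}.

desc(P)\{P}={K}; candidates ⊆ {E,L,Q,S,Z}.
size 0: {}; under {} P still reaches {E,K,L,Q,S,Z} ∋ K.
{Z}: P⊥K given {Z} in G with P→· removed — back-door holds.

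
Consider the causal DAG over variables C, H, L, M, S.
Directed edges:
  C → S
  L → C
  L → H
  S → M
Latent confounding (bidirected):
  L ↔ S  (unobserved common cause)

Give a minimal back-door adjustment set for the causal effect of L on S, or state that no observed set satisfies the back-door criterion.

desc(L)\{L}={C,H,M,S}; candidates ⊆ {—}.
L↔S: latent back-door arc(s) into L.
size 0: {}; under {} L still reaches {M,S} ∋ S.
L↔S cannot be blocked by any observed set — no back-door set.

L→S: no observed back-door set.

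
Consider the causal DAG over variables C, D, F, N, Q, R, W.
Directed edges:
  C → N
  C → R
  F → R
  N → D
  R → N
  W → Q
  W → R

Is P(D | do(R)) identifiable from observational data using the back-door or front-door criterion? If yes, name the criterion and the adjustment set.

P(D|do(R)): backdoor, adjust for {C}.

desc(R)\{R}={D,N}; candidates ⊆ {C,F,Q,W}.
size 0: {}; under {} R still reaches {C,D,F,N,Q,W} ∋ D.
{C}: R⊥D given {C} in G with R→· removed — back-door holds.
P(D|do(R)) = Σ_{C} P(D|R,C)·P(C).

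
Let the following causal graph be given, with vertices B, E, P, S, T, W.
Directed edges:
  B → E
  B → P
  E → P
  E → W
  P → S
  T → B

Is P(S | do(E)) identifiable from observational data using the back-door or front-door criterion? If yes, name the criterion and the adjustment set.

desc(E)\{E}={P,S,W}; candidates ⊆ {B,T}.
size 0: {}; under {} E still reaches {B,P,S,T} ∋ S.
{B}: E⊥S given {B} in G with E→· removed — back-door holds.
P(S|do(E)) = Σ_{B} P(S|E,B)·P(B).

P(S|do(E)): backdoor, adjust for {B}.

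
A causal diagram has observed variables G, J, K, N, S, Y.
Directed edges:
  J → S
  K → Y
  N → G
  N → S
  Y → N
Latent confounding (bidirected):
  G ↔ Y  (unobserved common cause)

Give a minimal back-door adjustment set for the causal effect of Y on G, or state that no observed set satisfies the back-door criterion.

desc(Y)\{Y}={G,N,S}; candidates ⊆ {J,K}.
Y↔G: latent back-door arc(s) into Y.
size 0: {}; under {} Y still reaches {G,K} ∋ G.
size 1: {J}, {K}; under {J} Y still reaches {G,K} ∋ G.
size 2: {J,K}; under {J,K} Y still reaches {G} ∋ G.
Y↔G cannot be blocked by any observed set — no back-door set.

Y→G: no observed back-door set.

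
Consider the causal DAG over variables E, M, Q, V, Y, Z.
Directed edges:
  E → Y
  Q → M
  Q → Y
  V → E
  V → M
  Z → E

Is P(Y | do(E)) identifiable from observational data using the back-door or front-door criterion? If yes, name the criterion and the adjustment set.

desc(E)\{E}={Y}; candidates ⊆ {M,Q,V,Z}.
∅: E⊥Y given ∅ in G with E→· removed — back-door holds.
P(Y|do(E)) = P(Y|E) — no adjustment needed.

P(Y|do(E)): backdoor, adjust for ∅.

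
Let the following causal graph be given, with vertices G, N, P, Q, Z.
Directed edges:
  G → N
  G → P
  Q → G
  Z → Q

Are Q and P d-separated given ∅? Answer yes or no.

No — Q and P are d-connected given ∅.

Bayes-Ball from Q | ∅ reaches {G,N,P,Z}.
P ∈ reach(Q|∅) ⇒ Q ⊥̸ P | ∅.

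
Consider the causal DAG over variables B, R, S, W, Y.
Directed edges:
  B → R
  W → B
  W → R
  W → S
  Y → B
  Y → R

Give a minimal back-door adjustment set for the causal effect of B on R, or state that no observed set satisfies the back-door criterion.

B→R: minimal back-door set {W, Y}.

desc(B)\{B}={R}; candidates ⊆ {S,W,Y}.
size 0: {}; under {} B still reaches {R,S,W,Y} ∋ R.
size 1: {S}, {W}, {Y}; under {S} B still reaches {R,W,Y} ∋ R.
{W,Y}: B⊥R given {W,Y} in G with B→· removed — back-door holds.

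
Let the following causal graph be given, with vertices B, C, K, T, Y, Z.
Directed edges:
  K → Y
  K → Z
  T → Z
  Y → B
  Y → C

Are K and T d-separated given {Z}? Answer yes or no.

Bayes-Ball from K | {Z} reaches {B,C,T,Y}.
T ∈ reach(K|{Z}) ⇒ K ⊥̸ T | {Z}.

No — K and T are d-connected given {Z}.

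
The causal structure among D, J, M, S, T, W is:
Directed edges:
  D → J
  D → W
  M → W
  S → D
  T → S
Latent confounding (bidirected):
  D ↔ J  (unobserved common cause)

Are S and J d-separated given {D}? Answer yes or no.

No — S and J are d-connected given {D}.

Bayes-Ball from S | {D} reaches {J,T}.
J ∈ reach(S|{D}) ⇒ S ⊥̸ J | {D}.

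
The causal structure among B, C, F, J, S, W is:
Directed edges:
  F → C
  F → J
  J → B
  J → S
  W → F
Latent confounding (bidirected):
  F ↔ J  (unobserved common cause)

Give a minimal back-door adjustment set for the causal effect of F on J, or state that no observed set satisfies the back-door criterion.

desc(F)\{F}={B,C,J,S}; candidates ⊆ {W}.
F↔J: latent back-door arc(s) into F.
size 0: {}; under {} F still reaches {B,J,S,W} ∋ J.
size 1: {W}; under {W} F still reaches {B,J,S} ∋ J.
F↔J cannot be blocked by any observed set — no back-door set.

F→J: no observed back-door set.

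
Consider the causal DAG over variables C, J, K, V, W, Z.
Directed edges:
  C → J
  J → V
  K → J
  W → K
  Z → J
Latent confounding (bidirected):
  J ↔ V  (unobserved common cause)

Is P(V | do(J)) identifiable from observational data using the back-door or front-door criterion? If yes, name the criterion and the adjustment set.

desc(J)\{J}={V}; candidates ⊆ {C,K,W,Z}.
J↔V: latent back-door arc(s) into J.
size 0: {}; under {} J still reaches {C,K,V,W,Z} ∋ V.
size 1: {C}, {K}, {W} …(+1); under {C} J still reaches {K,V,W,Z} ∋ V.
size 2: {C,K}, {C,W}, {C,Z} …(+3); under {C,K} J still reaches {V,Z} ∋ V.
J↔V cannot be blocked by any observed set — no back-door set.
No mediator lies on a directed J→…→V path.
Neither criterion identifies P(V|do(J)) in this graph.

P(V|do(J)): not identifiable (no BD/FD set).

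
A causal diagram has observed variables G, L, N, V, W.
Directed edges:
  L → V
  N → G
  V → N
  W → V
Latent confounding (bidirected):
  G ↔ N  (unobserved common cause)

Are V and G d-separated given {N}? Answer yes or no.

Bayes-Ball from V | {N} reaches {G,L,W}.
G ∈ reach(V|{N}) ⇒ V ⊥̸ G | {N}.

No — V and G are d-connected given {N}.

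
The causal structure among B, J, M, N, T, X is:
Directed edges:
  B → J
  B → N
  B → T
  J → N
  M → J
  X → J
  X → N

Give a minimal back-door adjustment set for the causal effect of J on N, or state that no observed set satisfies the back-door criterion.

desc(J)\{J}={N}; candidates ⊆ {B,M,T,X}.
size 0: {}; under {} J still reaches {B,M,N,T,X} ∋ N.
size 1: {B}, {M}, {T} …(+1); under {B} J still reaches {M,N,X} ∋ N.
{B,X}: J⊥N given {B,X} in G with J→· removed — back-door holds.

J→N: minimal back-door set {B, X}.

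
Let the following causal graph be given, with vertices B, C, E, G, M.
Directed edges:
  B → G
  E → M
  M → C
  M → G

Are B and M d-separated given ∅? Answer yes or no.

Yes — B ⊥ M | ∅.

Bayes-Ball from B | ∅ reaches {G}.
M ∉ reach(B|∅) ⇒ B ⊥ M | ∅.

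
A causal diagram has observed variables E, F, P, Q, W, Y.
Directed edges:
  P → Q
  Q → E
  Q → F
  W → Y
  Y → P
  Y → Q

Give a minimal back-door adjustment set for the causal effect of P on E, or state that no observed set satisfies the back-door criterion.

P→E: minimal back-door set {Y}.

desc(P)\{P}={E,F,Q}; candidates ⊆ {W,Y}.
size 0: {}; under {} P still reaches {E,F,Q,W,Y} ∋ E.
{Y}: P⊥E given {Y} in G with P→· removed — back-door holds.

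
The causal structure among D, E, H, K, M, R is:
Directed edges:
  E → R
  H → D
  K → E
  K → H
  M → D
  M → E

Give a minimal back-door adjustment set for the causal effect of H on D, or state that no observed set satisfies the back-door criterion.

desc(H)\{H}={D}; candidates ⊆ {E,K,M,R}.
∅: H⊥D given ∅ in G with H→· removed — back-door holds.

H→D: minimal back-door set ∅.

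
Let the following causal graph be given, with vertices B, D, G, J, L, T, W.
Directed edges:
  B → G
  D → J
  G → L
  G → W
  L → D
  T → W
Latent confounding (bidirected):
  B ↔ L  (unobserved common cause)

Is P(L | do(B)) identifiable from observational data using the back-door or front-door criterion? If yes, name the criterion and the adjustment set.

P(L|do(B)): frontdoor, adjust for {G}.

desc(B)\{B}={D,G,J,L,W}; candidates ⊆ {T}.
B↔L: latent back-door arc(s) into B.
size 0: {}; under {} B still reaches {D,J,L} ∋ L.
size 1: {T}; under {T} B still reaches {D,J,L} ∋ L.
B↔L cannot be blocked by any observed set — no back-door set.
{G}: (i) intercepts every directed B→L path; (ii) no back-door B→{G}; (iii) {B} blocks every back-door {G}→L. Front-door holds.
P(L|do(B)) = Σ_{G} P(G|B) Σ_{B'} P(L|G,B')P(B').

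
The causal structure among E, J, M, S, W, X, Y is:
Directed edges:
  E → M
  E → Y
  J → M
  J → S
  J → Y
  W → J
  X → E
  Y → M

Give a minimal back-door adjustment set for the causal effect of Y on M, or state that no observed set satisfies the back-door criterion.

desc(Y)\{Y}={M}; candidates ⊆ {E,J,S,W,X}.
size 0: {}; under {} Y still reaches {E,J,M,S,W,X} ∋ M.
size 1: {E}, {J}, {S} …(+2); under {E} Y still reaches {J,M,S,W} ∋ M.
{E,J}: Y⊥M given {E,J} in G with Y→· removed — back-door holds.

Y→M: minimal back-door set {E, J}.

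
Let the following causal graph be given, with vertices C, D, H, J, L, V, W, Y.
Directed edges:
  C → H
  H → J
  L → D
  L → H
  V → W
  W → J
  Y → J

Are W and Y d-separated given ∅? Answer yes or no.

Yes — W ⊥ Y | ∅.

Bayes-Ball from W | ∅ reaches {J,V}.
Y ∉ reach(W|∅) ⇒ W ⊥ Y | ∅.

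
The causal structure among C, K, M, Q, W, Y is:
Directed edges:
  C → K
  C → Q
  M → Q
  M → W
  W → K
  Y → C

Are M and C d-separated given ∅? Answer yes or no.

Bayes-Ball from M | ∅ reaches {K,Q,W}.
C ∉ reach(M|∅) ⇒ M ⊥ C | ∅.

Yes — M ⊥ C | ∅.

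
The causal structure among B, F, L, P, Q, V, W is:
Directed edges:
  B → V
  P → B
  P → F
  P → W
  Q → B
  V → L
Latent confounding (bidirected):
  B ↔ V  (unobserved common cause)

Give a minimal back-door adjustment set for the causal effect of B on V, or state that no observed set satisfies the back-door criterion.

desc(B)\{B}={L,V}; candidates ⊆ {F,P,Q,W}.
B↔V: latent back-door arc(s) into B.
size 0: {}; under {} B still reaches {F,L,P,Q,V,W} ∋ V.
size 1: {F}, {P}, {Q} …(+1); under {F} B still reaches {L,P,Q,V,W} ∋ V.
size 2: {F,P}, {F,Q}, {F,W} …(+3); under {F,P} B still reaches {L,Q,V} ∋ V.
B↔V cannot be blocked by any observed set — no back-door set.

B→V: no observed back-door set.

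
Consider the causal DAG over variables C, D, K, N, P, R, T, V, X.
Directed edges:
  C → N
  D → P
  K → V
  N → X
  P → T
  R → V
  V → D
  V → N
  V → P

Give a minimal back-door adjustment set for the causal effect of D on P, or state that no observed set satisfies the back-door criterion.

D→P: minimal back-door set {V}.

desc(D)\{D}={P,T}; candidates ⊆ {C,K,N,R,V,X}.
size 0: {}; under {} D still reaches {K,N,P,R,T,V,X} ∋ P.
{V}: D⊥P given {V} in G with D→· removed — back-door holds.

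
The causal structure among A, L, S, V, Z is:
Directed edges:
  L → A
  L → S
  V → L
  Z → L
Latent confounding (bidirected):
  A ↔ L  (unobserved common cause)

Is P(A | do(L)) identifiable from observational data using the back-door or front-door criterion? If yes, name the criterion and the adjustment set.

P(A|do(L)): not identifiable (no BD/FD set).

desc(L)\{L}={A,S}; candidates ⊆ {V,Z}.
L↔A: latent back-door arc(s) into L.
size 0: {}; under {} L still reaches {A,V,Z} ∋ A.
size 1: {V}, {Z}; under {V} L still reaches {A,Z} ∋ A.
size 2: {V,Z}; under {V,Z} L still reaches {A} ∋ A.
L↔A cannot be blocked by any observed set — no back-door set.
No mediator lies on a directed L→…→A path.
Neither criterion identifies P(A|do(L)) in this graph.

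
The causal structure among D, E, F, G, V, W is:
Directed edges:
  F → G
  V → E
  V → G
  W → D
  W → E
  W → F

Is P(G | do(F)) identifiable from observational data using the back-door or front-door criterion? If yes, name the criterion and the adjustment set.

P(G|do(F)): backdoor, adjust for ∅.

desc(F)\{F}={G}; candidates ⊆ {D,E,V,W}.
∅: F⊥G given ∅ in G with F→· removed — back-door holds.
P(G|do(F)) = P(G|F) — no adjustment needed.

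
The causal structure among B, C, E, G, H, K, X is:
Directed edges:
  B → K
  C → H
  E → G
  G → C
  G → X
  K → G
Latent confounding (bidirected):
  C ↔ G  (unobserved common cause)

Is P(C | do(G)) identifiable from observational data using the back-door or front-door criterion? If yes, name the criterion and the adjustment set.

P(C|do(G)): not identifiable (no BD/FD set).

desc(G)\{G}={C,H,X}; candidates ⊆ {B,E,K}.
G↔C: latent back-door arc(s) into G.
size 0: {}; under {} G still reaches {B,C,E,H,K} ∋ C.
size 1: {B}, {E}, {K}; under {B} G still reaches {C,E,H,K} ∋ C.
size 2: {B,E}, {B,K}, {E,K}; under {B,E} G still reaches {C,H,K} ∋ C.
G↔C cannot be blocked by any observed set — no back-door set.
No mediator lies on a directed G→…→C path.
Neither criterion identifies P(C|do(G)) in this graph.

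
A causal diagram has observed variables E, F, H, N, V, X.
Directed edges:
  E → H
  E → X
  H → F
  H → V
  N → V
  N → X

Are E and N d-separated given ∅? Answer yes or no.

Yes — E ⊥ N | ∅.

Bayes-Ball from E | ∅ reaches {F,H,V,X}.
N ∉ reach(E|∅) ⇒ E ⊥ N | ∅.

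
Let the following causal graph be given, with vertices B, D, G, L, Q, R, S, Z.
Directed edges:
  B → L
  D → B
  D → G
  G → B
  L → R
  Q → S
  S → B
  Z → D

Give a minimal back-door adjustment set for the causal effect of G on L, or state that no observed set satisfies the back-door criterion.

G→L: minimal back-door set {D}.

desc(G)\{G}={B,L,R}; candidates ⊆ {D,Q,S,Z}.
size 0: {}; under {} G still reaches {B,D,L,R,Z} ∋ L.
{D}: G⊥L given {D} in G with G→· removed — back-door holds.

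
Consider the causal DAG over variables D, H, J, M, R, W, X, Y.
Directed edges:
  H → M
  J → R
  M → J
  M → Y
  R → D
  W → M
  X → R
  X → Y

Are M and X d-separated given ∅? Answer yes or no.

Yes — M ⊥ X | ∅.

Bayes-Ball from M | ∅ reaches {D,H,J,R,W,Y}.
X ∉ reach(M|∅) ⇒ M ⊥ X | ∅.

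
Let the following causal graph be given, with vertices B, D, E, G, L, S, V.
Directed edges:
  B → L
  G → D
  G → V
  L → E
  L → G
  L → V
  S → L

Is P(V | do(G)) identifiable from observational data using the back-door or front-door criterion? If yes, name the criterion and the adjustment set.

desc(G)\{G}={D,V}; candidates ⊆ {B,E,L,S}.
size 0: {}; under {} G still reaches {B,E,L,S,V} ∋ V.
{L}: G⊥V given {L} in G with G→· removed — back-door holds.
P(V|do(G)) = Σ_{L} P(V|G,L)·P(L).

P(V|do(G)): backdoor, adjust for {L}.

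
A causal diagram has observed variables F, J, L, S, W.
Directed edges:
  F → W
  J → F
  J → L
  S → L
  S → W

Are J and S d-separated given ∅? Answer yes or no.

Bayes-Ball from J | ∅ reaches {F,L,W}.
S ∉ reach(J|∅) ⇒ J ⊥ S | ∅.

Yes — J ⊥ S | ∅.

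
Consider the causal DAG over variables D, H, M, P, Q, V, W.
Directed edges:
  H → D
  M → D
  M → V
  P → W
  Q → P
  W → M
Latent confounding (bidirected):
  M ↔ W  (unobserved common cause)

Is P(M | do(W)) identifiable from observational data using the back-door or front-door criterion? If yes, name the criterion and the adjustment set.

P(M|do(W)): not identifiable (no BD/FD set).

desc(W)\{W}={D,M,V}; candidates ⊆ {H,P,Q}.
W↔M: latent back-door arc(s) into W.
size 0: {}; under {} W still reaches {D,M,P,Q,V} ∋ M.
size 1: {H}, {P}, {Q}; under {H} W still reaches {D,M,P,Q,V} ∋ M.
size 2: {H,P}, {H,Q}, {P,Q}; under {H,P} W still reaches {D,M,V} ∋ M.
W↔M cannot be blocked by any observed set — no back-door set.
No mediator lies on a directed W→…→M path.
Neither criterion identifies P(M|do(W)) in this graph.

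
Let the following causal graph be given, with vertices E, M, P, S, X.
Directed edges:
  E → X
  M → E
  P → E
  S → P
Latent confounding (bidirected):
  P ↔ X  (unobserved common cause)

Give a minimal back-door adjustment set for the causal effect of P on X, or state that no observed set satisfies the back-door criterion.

P→X: no observed back-door set.

desc(P)\{P}={E,X}; candidates ⊆ {M,S}.
P↔X: latent back-door arc(s) into P.
size 0: {}; under {} P still reaches {S,X} ∋ X.
size 1: {M}, {S}; under {M} P still reaches {S,X} ∋ X.
size 2: {M,S}; under {M,S} P still reaches {X} ∋ X.
P↔X cannot be blocked by any observed set — no back-door set.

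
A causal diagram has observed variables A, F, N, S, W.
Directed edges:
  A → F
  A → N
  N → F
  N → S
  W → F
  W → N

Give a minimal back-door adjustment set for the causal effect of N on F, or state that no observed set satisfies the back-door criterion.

N→F: minimal back-door set {A, W}.

desc(N)\{N}={F,S}; candidates ⊆ {A,W}.
size 0: {}; under {} N still reaches {A,F,W} ∋ F.
size 1: {A}, {W}; under {A} N still reaches {F,W} ∋ F.
{A,W}: N⊥F given {A,W} in G with N→· removed — back-door holds.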